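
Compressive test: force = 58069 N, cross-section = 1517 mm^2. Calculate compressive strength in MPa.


CS = 58069 / 1517 = 38.3 MPa

38.3


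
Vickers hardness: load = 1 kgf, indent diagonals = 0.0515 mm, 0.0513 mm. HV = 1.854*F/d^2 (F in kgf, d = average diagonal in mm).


d_avg = (0.0515+0.0513)/2 = 0.0514 mm
HV = 1.854*1/0.0514^2 = 702

702


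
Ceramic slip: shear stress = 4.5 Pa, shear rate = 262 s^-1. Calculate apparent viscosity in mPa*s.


eta = tau/gamma * 1000 = 4.5/262 * 1000 = 17.2 mPa*s

17.2


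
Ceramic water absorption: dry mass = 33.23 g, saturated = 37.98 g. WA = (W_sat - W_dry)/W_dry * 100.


WA = (37.98 - 33.23) / 33.23 * 100 = 14.29%

14.29


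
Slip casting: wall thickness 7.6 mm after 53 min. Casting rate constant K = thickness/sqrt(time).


K = 7.6 / sqrt(53) = 7.6 / 7.2801 = 1.044 mm/min^0.5

1.044


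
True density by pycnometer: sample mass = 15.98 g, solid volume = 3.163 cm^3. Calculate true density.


TD = 15.98 / 3.163 = 5.052 g/cm^3

5.052


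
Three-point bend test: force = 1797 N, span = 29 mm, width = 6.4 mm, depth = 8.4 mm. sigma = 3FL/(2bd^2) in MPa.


sigma = 3*1797*29/(2*6.4*8.4^2) = 173.1 MPa

173.1


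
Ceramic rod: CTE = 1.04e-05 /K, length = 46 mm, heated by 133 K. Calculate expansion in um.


dL = 1.04e-05 * 46 * 133 * 1000 = 63.627 um

63.627


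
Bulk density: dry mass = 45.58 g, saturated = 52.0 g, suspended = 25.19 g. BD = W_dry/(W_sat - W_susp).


BD = 45.58 / (52.0 - 25.19) = 45.58 / 26.81 = 1.7 g/cm^3

1.7


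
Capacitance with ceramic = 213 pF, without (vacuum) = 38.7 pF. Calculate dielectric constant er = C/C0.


er = 213 / 38.7 = 5.5

5.5


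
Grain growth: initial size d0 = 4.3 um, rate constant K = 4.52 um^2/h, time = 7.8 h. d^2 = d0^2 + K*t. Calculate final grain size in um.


d^2 = 4.3^2 + 4.52*7.8 = 53.746
d = sqrt(53.746) = 7.33 um

7.33


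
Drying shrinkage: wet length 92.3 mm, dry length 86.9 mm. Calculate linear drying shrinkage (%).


DS = (92.3 - 86.9) / 92.3 * 100 = 5.85%

5.85


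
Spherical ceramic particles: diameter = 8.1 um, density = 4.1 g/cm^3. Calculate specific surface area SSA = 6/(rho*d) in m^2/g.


SSA = 6 / (4.1 * 8.1) = 0.181 m^2/g

0.181


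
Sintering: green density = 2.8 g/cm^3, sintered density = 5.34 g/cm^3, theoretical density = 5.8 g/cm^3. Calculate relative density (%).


Relative = 5.34 / 5.8 * 100 = 92.1%

92.1


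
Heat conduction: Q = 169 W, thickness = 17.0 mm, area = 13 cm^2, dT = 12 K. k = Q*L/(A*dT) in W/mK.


k = 169*17.0/1000/(13/10000*12) = 184.17 W/mK

184.17


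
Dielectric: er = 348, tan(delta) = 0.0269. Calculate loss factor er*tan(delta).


Loss = 348 * 0.0269 = 9.361

9.361


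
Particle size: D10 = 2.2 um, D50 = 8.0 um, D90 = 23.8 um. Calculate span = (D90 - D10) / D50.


Span = (23.8 - 2.2) / 8.0 = 21.6 / 8.0 = 2.7

2.7


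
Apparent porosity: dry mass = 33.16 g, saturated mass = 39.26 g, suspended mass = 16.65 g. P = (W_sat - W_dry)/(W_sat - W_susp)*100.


P = (39.26 - 33.16) / (39.26 - 16.65) * 100 = 6.1 / 22.61 * 100 = 27.0%

27.0


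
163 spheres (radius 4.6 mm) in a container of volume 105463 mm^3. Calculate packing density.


V_sphere = 4/3*pi*4.6^3 = 407.7201 mm^3
Total V = 163*407.7201 = 66458.3763 mm^3
PD = 66458.3763 / 105463 = 0.63

0.63


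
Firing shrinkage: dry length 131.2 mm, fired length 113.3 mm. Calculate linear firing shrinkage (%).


FS = (131.2 - 113.3) / 131.2 * 100 = 13.64%

13.64


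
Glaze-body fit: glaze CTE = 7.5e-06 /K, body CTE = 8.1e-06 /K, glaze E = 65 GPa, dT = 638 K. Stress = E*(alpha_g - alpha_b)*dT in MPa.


Stress = 65*1000*(7.5e-06 - 8.1e-06)*638 = -24.9 MPa

-24.9


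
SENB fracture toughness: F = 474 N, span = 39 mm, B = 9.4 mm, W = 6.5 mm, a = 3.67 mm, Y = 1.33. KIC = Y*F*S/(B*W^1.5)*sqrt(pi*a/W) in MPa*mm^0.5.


KIC = 1.33*474*39/(9.4*6.5^1.5)*sqrt(pi*3.67/6.5) = 210.21

210.21


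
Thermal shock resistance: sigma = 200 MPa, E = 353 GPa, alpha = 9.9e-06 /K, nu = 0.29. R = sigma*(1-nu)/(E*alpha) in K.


R = 200*(1-0.29)/(353*1000*9.9e-06) = 41 K

41


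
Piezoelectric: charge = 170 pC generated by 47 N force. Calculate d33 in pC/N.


d33 = 170 / 47 = 3.6 pC/N

3.6


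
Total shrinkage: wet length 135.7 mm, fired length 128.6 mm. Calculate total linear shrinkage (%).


TS = (135.7 - 128.6) / 135.7 * 100 = 5.23%

5.23


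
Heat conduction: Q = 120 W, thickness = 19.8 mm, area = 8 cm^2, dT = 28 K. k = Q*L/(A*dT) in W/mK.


k = 120*19.8/1000/(8/10000*28) = 106.07 W/mK

106.07


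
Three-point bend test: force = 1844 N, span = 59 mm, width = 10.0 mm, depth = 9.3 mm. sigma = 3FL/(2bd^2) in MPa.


sigma = 3*1844*59/(2*10.0*9.3^2) = 188.7 MPa

188.7


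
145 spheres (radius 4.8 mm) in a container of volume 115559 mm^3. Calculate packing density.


V_sphere = 4/3*pi*4.8^3 = 463.2467 mm^3
Total V = 145*463.2467 = 67170.7715 mm^3
PD = 67170.7715 / 115559 = 0.581

0.581


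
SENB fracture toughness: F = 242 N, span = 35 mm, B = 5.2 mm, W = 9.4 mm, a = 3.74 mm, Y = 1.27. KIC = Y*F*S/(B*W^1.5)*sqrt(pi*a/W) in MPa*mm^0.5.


KIC = 1.27*242*35/(5.2*9.4^1.5)*sqrt(pi*3.74/9.4) = 80.25

80.25


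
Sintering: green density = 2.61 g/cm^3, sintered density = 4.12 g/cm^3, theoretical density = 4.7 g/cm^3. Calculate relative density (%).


Relative = 4.12 / 4.7 * 100 = 87.7%

87.7


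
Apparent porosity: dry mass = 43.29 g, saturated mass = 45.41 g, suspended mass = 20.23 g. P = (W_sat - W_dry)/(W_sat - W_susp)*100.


P = (45.41 - 43.29) / (45.41 - 20.23) * 100 = 2.12 / 25.18 * 100 = 8.4%

8.4


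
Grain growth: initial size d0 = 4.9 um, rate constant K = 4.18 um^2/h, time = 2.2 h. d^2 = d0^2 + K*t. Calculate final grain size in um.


d^2 = 4.9^2 + 4.18*2.2 = 33.206
d = sqrt(33.206) = 5.76 um

5.76


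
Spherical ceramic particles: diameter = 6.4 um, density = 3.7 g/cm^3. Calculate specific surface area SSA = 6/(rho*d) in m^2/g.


SSA = 6 / (3.7 * 6.4) = 0.253 m^2/g

0.253


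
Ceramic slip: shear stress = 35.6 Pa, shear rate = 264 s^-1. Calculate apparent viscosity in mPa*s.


eta = tau/gamma * 1000 = 35.6/264 * 1000 = 134.8 mPa*s

134.8


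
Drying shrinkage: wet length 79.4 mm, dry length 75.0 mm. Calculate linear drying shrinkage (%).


DS = (79.4 - 75.0) / 79.4 * 100 = 5.54%

5.54


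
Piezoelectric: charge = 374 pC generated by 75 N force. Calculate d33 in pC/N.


d33 = 374 / 75 = 5.0 pC/N

5.0


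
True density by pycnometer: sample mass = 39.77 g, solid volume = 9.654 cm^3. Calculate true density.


TD = 39.77 / 9.654 = 4.12 g/cm^3

4.12


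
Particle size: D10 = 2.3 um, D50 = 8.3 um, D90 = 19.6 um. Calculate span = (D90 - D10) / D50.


Span = (19.6 - 2.3) / 8.3 = 17.3 / 8.3 = 2.084

2.084


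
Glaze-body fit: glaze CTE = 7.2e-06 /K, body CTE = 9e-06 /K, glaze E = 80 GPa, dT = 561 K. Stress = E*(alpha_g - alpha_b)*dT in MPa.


Stress = 80*1000*(7.2e-06 - 9e-06)*561 = -80.8 MPa

-80.8


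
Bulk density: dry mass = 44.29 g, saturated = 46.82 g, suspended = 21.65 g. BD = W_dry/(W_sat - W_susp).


BD = 44.29 / (46.82 - 21.65) = 44.29 / 25.17 = 1.76 g/cm^3

1.76


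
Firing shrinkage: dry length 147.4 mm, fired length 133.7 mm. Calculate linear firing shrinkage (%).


FS = (147.4 - 133.7) / 147.4 * 100 = 9.29%

9.29


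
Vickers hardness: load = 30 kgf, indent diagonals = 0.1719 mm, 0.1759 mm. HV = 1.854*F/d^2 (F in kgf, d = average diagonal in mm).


d_avg = (0.1719+0.1759)/2 = 0.1739 mm
HV = 1.854*30/0.1739^2 = 1839

1839


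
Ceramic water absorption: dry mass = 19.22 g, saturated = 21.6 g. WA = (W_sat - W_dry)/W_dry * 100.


WA = (21.6 - 19.22) / 19.22 * 100 = 12.38%

12.38


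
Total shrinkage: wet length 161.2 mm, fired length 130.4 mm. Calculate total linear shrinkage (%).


TS = (161.2 - 130.4) / 161.2 * 100 = 19.11%

19.11


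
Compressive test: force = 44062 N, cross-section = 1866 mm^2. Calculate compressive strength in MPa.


CS = 44062 / 1866 = 23.6 MPa

23.6


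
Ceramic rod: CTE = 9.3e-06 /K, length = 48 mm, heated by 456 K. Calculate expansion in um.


dL = 9.3e-06 * 48 * 456 * 1000 = 203.558 um

203.558


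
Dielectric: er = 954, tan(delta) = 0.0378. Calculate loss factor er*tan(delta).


Loss = 954 * 0.0378 = 36.061

36.061


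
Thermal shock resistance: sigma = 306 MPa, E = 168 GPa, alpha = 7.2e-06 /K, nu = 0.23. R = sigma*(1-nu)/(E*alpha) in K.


R = 306*(1-0.23)/(168*1000*7.2e-06) = 195 K

195


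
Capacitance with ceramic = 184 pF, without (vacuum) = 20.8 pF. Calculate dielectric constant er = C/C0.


er = 184 / 20.8 = 8.85

8.85


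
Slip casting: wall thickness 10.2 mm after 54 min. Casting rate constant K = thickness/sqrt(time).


K = 10.2 / sqrt(54) = 10.2 / 7.3485 = 1.388 mm/min^0.5

1.388


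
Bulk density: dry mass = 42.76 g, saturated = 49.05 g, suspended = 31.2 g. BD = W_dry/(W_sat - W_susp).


BD = 42.76 / (49.05 - 31.2) = 42.76 / 17.85 = 2.396 g/cm^3

2.396


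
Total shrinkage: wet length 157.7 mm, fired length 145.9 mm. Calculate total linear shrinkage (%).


TS = (157.7 - 145.9) / 157.7 * 100 = 7.48%

7.48


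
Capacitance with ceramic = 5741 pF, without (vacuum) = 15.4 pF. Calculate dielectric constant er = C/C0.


er = 5741 / 15.4 = 372.79

372.79


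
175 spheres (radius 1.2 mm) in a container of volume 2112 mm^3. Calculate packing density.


V_sphere = 4/3*pi*1.2^3 = 7.2382 mm^3
Total V = 175*7.2382 = 1266.685 mm^3
PD = 1266.685 / 2112 = 0.6

0.6


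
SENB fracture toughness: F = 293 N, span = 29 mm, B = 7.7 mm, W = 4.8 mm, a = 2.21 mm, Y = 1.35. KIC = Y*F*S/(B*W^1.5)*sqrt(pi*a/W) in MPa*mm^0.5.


KIC = 1.35*293*29/(7.7*4.8^1.5)*sqrt(pi*2.21/4.8) = 170.37

170.37


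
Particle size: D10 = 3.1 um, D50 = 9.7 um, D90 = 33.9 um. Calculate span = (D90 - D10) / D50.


Span = (33.9 - 3.1) / 9.7 = 30.8 / 9.7 = 3.175

3.175


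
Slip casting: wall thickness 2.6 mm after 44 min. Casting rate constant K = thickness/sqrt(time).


K = 2.6 / sqrt(44) = 2.6 / 6.6332 = 0.392 mm/min^0.5

0.392


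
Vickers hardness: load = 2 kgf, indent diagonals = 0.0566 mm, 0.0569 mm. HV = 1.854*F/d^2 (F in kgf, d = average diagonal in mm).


d_avg = (0.0566+0.0569)/2 = 0.05675 mm
HV = 1.854*2/0.05675^2 = 1151

1151


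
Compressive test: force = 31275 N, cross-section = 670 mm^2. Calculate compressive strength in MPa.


CS = 31275 / 670 = 46.7 MPa

46.7


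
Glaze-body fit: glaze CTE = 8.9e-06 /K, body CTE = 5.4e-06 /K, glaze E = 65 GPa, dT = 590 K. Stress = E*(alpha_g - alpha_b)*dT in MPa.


Stress = 65*1000*(8.9e-06 - 5.4e-06)*590 = 134.2 MPa

134.2


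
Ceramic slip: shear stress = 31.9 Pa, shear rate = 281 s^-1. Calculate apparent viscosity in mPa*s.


eta = tau/gamma * 1000 = 31.9/281 * 1000 = 113.5 mPa*s

113.5


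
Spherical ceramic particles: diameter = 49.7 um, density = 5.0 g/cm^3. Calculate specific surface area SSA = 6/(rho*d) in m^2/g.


SSA = 6 / (5.0 * 49.7) = 0.024 m^2/g

0.024


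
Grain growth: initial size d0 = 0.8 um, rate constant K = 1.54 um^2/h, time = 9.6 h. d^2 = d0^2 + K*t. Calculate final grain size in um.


d^2 = 0.8^2 + 1.54*9.6 = 15.424
d = sqrt(15.424) = 3.93 um

3.93


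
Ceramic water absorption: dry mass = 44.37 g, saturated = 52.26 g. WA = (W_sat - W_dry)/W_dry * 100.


WA = (52.26 - 44.37) / 44.37 * 100 = 17.78%

17.78


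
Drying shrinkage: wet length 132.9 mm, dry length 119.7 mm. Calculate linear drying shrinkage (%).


DS = (132.9 - 119.7) / 132.9 * 100 = 9.93%

9.93


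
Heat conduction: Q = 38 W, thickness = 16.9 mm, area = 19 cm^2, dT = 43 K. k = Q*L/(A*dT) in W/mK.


k = 38*16.9/1000/(19/10000*43) = 7.86 W/mK

7.86


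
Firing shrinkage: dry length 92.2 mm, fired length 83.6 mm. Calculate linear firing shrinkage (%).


FS = (92.2 - 83.6) / 92.2 * 100 = 9.33%

9.33


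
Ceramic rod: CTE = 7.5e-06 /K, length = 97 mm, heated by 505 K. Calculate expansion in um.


dL = 7.5e-06 * 97 * 505 * 1000 = 367.388 um

367.388


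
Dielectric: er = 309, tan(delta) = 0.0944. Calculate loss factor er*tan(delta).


Loss = 309 * 0.0944 = 29.17

29.17


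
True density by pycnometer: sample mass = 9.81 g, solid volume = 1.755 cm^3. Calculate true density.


TD = 9.81 / 1.755 = 5.59 g/cm^3

5.59


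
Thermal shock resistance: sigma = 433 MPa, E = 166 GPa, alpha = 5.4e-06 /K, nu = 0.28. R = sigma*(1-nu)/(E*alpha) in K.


R = 433*(1-0.28)/(166*1000*5.4e-06) = 348 K

348


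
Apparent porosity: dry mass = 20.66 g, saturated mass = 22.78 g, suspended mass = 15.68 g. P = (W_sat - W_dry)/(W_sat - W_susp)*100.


P = (22.78 - 20.66) / (22.78 - 15.68) * 100 = 2.12 / 7.1 * 100 = 29.9%

29.9


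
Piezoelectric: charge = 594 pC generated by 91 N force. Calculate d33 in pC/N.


d33 = 594 / 91 = 6.5 pC/N

6.5


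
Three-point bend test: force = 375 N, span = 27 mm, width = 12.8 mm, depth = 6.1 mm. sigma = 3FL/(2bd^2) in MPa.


sigma = 3*375*27/(2*12.8*6.1^2) = 31.9 MPa

31.9


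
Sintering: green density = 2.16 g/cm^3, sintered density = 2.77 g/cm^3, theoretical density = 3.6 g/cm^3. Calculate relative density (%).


Relative = 2.77 / 3.6 * 100 = 76.9%

76.9


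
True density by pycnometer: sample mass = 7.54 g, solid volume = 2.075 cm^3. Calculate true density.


TD = 7.54 / 2.075 = 3.634 g/cm^3

3.634


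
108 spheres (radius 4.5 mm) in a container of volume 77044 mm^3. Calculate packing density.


V_sphere = 4/3*pi*4.5^3 = 381.7035 mm^3
Total V = 108*381.7035 = 41223.978 mm^3
PD = 41223.978 / 77044 = 0.535

0.535


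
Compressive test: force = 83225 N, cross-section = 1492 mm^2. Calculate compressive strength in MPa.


CS = 83225 / 1492 = 55.8 MPa

55.8


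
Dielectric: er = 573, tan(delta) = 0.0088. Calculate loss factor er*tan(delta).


Loss = 573 * 0.0088 = 5.042

5.042


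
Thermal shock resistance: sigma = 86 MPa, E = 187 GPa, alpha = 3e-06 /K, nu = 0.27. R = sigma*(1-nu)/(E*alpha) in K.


R = 86*(1-0.27)/(187*1000*3e-06) = 112 K

112


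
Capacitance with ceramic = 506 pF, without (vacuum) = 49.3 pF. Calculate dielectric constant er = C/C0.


er = 506 / 49.3 = 10.26

10.26


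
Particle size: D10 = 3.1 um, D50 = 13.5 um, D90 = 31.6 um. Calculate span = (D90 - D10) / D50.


Span = (31.6 - 3.1) / 13.5 = 28.5 / 13.5 = 2.111

2.111


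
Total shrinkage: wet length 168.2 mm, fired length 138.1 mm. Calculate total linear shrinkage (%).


TS = (168.2 - 138.1) / 168.2 * 100 = 17.9%

17.9


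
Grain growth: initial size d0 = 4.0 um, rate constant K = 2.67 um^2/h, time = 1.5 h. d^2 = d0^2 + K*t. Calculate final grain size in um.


d^2 = 4.0^2 + 2.67*1.5 = 20.005
d = sqrt(20.005) = 4.47 um

4.47


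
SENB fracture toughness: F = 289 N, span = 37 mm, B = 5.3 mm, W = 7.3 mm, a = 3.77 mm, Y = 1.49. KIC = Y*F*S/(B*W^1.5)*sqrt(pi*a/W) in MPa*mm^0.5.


KIC = 1.49*289*37/(5.3*7.3^1.5)*sqrt(pi*3.77/7.3) = 194.14

194.14


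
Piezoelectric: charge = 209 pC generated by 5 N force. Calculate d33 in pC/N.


d33 = 209 / 5 = 41.8 pC/N

41.8


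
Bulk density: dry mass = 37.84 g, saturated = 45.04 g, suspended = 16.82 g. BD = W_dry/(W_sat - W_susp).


BD = 37.84 / (45.04 - 16.82) = 37.84 / 28.22 = 1.341 g/cm^3

1.341


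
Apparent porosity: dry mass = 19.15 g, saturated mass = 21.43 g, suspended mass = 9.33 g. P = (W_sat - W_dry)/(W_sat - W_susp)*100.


P = (21.43 - 19.15) / (21.43 - 9.33) * 100 = 2.28 / 12.1 * 100 = 18.8%

18.8


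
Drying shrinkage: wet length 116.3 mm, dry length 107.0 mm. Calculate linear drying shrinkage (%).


DS = (116.3 - 107.0) / 116.3 * 100 = 8.0%

8.0


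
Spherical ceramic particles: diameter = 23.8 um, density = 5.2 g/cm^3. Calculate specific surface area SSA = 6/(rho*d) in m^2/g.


SSA = 6 / (5.2 * 23.8) = 0.048 m^2/g

0.048


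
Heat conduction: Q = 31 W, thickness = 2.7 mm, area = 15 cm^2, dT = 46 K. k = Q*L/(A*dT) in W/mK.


k = 31*2.7/1000/(15/10000*46) = 1.21 W/mK

1.21


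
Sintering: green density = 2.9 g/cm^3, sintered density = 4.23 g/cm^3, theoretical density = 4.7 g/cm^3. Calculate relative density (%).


Relative = 4.23 / 4.7 * 100 = 90.0%

90.0


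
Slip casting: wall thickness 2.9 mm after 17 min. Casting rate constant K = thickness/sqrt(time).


K = 2.9 / sqrt(17) = 2.9 / 4.1231 = 0.703 mm/min^0.5

0.703


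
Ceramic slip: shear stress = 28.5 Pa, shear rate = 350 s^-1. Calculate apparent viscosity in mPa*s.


eta = tau/gamma * 1000 = 28.5/350 * 1000 = 81.4 mPa*s

81.4


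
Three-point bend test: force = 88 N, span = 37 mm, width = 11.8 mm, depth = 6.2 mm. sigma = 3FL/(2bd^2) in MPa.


sigma = 3*88*37/(2*11.8*6.2^2) = 10.8 MPa

10.8


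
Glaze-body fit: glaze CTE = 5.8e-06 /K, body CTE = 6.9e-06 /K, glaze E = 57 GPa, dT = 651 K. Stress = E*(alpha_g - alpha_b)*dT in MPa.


Stress = 57*1000*(5.8e-06 - 6.9e-06)*651 = -40.8 MPa

-40.8


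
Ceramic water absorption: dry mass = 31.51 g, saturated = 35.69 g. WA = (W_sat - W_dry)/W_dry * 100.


WA = (35.69 - 31.51) / 31.51 * 100 = 13.27%

13.27


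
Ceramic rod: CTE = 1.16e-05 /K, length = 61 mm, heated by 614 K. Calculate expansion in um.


dL = 1.16e-05 * 61 * 614 * 1000 = 434.466 um

434.466


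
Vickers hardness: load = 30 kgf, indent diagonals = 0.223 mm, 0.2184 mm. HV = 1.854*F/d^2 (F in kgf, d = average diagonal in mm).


d_avg = (0.223+0.2184)/2 = 0.2207 mm
HV = 1.854*30/0.2207^2 = 1142

1142


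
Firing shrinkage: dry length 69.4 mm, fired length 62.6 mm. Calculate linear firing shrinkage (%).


FS = (69.4 - 62.6) / 69.4 * 100 = 9.8%

9.8


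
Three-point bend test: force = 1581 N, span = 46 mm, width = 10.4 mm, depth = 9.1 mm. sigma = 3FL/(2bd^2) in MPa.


sigma = 3*1581*46/(2*10.4*9.1^2) = 126.7 MPa

126.7


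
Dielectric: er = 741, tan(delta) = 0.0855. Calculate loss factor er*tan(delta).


Loss = 741 * 0.0855 = 63.356

63.356


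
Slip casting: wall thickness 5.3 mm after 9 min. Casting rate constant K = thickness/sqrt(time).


K = 5.3 / sqrt(9) = 5.3 / 3.0 = 1.767 mm/min^0.5

1.767


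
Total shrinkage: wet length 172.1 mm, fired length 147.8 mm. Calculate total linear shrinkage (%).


TS = (172.1 - 147.8) / 172.1 * 100 = 14.12%

14.12


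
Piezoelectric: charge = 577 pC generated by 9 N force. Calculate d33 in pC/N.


d33 = 577 / 9 = 64.1 pC/N

64.1


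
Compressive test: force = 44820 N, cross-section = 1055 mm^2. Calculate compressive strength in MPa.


CS = 44820 / 1055 = 42.5 MPa

42.5


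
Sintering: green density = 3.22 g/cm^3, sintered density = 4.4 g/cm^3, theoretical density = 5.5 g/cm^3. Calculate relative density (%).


Relative = 4.4 / 5.5 * 100 = 80.0%

80.0


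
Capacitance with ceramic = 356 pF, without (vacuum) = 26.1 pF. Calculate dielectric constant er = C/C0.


er = 356 / 26.1 = 13.64

13.64


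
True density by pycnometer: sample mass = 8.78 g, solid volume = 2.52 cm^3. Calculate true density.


TD = 8.78 / 2.52 = 3.484 g/cm^3

3.484


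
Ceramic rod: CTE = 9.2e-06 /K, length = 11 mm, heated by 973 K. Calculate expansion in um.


dL = 9.2e-06 * 11 * 973 * 1000 = 98.468 um

98.468


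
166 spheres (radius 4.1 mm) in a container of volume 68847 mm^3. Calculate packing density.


V_sphere = 4/3*pi*4.1^3 = 288.6956 mm^3
Total V = 166*288.6956 = 47923.4696 mm^3
PD = 47923.4696 / 68847 = 0.696

0.696


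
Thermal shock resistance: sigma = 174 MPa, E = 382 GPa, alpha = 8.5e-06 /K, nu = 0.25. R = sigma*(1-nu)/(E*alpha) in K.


R = 174*(1-0.25)/(382*1000*8.5e-06) = 40 K

40


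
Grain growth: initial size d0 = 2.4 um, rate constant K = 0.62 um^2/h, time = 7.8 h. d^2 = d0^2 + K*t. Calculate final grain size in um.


d^2 = 2.4^2 + 0.62*7.8 = 10.596
d = sqrt(10.596) = 3.26 um

3.26


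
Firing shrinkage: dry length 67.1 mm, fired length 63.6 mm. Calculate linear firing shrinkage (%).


FS = (67.1 - 63.6) / 67.1 * 100 = 5.22%

5.22


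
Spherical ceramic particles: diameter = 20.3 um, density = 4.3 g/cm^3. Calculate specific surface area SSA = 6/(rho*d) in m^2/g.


SSA = 6 / (4.3 * 20.3) = 0.069 m^2/g

0.069


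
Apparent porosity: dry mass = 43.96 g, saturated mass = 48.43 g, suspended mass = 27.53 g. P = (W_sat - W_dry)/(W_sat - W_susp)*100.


P = (48.43 - 43.96) / (48.43 - 27.53) * 100 = 4.47 / 20.9 * 100 = 21.4%

21.4


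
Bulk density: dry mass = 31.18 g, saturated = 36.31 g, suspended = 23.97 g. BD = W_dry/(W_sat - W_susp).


BD = 31.18 / (36.31 - 23.97) = 31.18 / 12.34 = 2.527 g/cm^3

2.527


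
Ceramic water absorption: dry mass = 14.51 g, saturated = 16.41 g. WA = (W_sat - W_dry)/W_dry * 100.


WA = (16.41 - 14.51) / 14.51 * 100 = 13.09%

13.09


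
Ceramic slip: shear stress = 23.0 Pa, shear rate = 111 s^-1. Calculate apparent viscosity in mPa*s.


eta = tau/gamma * 1000 = 23.0/111 * 1000 = 207.2 mPa*s

207.2


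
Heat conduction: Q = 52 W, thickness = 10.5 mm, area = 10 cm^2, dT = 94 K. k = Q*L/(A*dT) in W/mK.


k = 52*10.5/1000/(10/10000*94) = 5.81 W/mK

5.81


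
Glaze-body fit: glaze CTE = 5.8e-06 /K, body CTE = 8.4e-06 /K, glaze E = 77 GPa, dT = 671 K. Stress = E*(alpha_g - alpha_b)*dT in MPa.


Stress = 77*1000*(5.8e-06 - 8.4e-06)*671 = -134.3 MPa

-134.3


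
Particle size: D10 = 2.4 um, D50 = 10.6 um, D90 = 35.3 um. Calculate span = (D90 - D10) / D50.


Span = (35.3 - 2.4) / 10.6 = 32.9 / 10.6 = 3.104

3.104


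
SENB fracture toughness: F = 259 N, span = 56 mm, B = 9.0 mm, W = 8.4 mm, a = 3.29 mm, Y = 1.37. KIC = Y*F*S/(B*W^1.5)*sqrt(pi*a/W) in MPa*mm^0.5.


KIC = 1.37*259*56/(9.0*8.4^1.5)*sqrt(pi*3.29/8.4) = 100.6

100.6


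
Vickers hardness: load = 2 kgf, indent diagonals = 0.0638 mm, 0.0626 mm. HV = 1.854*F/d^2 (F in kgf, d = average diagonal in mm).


d_avg = (0.0638+0.0626)/2 = 0.0632 mm
HV = 1.854*2/0.0632^2 = 928

928


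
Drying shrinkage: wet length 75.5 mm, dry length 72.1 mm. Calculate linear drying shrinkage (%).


DS = (75.5 - 72.1) / 75.5 * 100 = 4.5%

4.5


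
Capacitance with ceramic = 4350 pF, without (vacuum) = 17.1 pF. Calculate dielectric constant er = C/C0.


er = 4350 / 17.1 = 254.39

254.39


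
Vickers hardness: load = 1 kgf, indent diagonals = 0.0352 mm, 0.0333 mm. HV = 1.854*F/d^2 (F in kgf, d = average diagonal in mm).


d_avg = (0.0352+0.0333)/2 = 0.03425 mm
HV = 1.854*1/0.03425^2 = 1580

1580


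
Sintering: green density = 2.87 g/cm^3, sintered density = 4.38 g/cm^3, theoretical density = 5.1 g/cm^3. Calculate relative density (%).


Relative = 4.38 / 5.1 * 100 = 85.9%

85.9


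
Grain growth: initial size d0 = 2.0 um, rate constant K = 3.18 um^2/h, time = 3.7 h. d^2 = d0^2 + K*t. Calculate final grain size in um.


d^2 = 2.0^2 + 3.18*3.7 = 15.766
d = sqrt(15.766) = 3.97 um

3.97


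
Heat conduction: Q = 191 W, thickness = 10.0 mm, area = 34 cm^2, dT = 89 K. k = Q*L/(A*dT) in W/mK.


k = 191*10.0/1000/(34/10000*89) = 6.31 W/mK

6.31


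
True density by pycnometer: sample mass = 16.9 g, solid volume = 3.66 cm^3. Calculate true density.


TD = 16.9 / 3.66 = 4.617 g/cm^3

4.617


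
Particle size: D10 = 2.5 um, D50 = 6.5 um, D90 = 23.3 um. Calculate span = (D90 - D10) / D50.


Span = (23.3 - 2.5) / 6.5 = 20.8 / 6.5 = 3.2

3.2


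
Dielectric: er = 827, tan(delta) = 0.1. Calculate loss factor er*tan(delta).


Loss = 827 * 0.1 = 82.7

82.7


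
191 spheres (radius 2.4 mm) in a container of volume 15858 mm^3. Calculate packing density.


V_sphere = 4/3*pi*2.4^3 = 57.9058 mm^3
Total V = 191*57.9058 = 11060.0078 mm^3
PD = 11060.0078 / 15858 = 0.697

0.697


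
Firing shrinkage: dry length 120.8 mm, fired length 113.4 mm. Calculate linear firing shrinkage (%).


FS = (120.8 - 113.4) / 120.8 * 100 = 6.13%

6.13


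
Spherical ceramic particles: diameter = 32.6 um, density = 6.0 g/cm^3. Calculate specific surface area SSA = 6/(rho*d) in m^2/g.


SSA = 6 / (6.0 * 32.6) = 0.031 m^2/g

0.031


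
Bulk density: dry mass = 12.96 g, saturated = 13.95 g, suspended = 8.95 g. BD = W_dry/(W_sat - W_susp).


BD = 12.96 / (13.95 - 8.95) = 12.96 / 5.0 = 2.592 g/cm^3

2.592


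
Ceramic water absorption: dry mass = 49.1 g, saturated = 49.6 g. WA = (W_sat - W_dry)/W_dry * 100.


WA = (49.6 - 49.1) / 49.1 * 100 = 1.02%

1.02


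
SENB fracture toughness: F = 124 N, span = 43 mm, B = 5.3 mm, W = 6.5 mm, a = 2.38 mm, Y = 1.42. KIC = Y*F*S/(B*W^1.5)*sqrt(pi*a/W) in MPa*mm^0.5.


KIC = 1.42*124*43/(5.3*6.5^1.5)*sqrt(pi*2.38/6.5) = 92.46

92.46


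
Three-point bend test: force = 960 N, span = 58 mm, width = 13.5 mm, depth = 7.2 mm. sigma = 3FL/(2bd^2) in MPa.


sigma = 3*960*58/(2*13.5*7.2^2) = 119.3 MPa

119.3


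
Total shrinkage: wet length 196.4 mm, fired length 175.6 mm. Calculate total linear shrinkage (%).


TS = (196.4 - 175.6) / 196.4 * 100 = 10.59%

10.59


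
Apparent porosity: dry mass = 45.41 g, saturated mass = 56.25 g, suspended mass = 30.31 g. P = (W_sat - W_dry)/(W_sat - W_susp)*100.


P = (56.25 - 45.41) / (56.25 - 30.31) * 100 = 10.84 / 25.94 * 100 = 41.8%

41.8


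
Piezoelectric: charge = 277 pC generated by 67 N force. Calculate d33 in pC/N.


d33 = 277 / 67 = 4.1 pC/N

4.1


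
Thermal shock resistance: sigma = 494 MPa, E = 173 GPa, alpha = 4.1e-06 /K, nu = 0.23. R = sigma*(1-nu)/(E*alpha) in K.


R = 494*(1-0.23)/(173*1000*4.1e-06) = 536 K

536


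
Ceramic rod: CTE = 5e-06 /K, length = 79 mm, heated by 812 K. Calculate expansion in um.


dL = 5e-06 * 79 * 812 * 1000 = 320.74 um

320.74


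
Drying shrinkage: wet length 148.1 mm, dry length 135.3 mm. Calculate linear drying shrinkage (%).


DS = (148.1 - 135.3) / 148.1 * 100 = 8.64%

8.64


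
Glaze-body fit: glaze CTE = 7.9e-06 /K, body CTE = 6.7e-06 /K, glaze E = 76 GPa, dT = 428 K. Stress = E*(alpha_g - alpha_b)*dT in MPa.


Stress = 76*1000*(7.9e-06 - 6.7e-06)*428 = 39.0 MPa

39.0


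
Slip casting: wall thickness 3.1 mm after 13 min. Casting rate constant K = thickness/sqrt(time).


K = 3.1 / sqrt(13) = 3.1 / 3.6056 = 0.86 mm/min^0.5

0.86


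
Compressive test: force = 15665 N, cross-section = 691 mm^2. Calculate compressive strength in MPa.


CS = 15665 / 691 = 22.7 MPa

22.7


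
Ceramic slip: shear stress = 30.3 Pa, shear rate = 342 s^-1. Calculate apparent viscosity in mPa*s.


eta = tau/gamma * 1000 = 30.3/342 * 1000 = 88.6 mPa*s

88.6


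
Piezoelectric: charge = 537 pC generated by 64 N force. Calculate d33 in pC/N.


d33 = 537 / 64 = 8.4 pC/N

8.4


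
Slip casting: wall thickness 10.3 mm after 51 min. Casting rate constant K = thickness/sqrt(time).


K = 10.3 / sqrt(51) = 10.3 / 7.1414 = 1.442 mm/min^0.5

1.442


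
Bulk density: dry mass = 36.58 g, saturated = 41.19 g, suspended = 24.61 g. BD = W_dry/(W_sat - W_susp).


BD = 36.58 / (41.19 - 24.61) = 36.58 / 16.58 = 2.206 g/cm^3

2.206


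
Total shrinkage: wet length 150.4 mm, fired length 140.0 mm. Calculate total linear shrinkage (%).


TS = (150.4 - 140.0) / 150.4 * 100 = 6.91%

6.91


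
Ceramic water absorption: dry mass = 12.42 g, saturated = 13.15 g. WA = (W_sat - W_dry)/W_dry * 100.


WA = (13.15 - 12.42) / 12.42 * 100 = 5.88%

5.88


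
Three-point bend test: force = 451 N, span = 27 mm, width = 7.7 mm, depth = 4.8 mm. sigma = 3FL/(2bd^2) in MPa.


sigma = 3*451*27/(2*7.7*4.8^2) = 103.0 MPa

103.0


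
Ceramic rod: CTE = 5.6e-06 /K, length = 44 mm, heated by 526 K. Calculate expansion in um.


dL = 5.6e-06 * 44 * 526 * 1000 = 129.606 um

129.606


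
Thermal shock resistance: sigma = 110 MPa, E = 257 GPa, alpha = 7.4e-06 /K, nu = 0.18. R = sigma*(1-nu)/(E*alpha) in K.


R = 110*(1-0.18)/(257*1000*7.4e-06) = 47 K

47


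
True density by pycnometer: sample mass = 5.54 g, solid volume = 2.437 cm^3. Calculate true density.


TD = 5.54 / 2.437 = 2.273 g/cm^3

2.273


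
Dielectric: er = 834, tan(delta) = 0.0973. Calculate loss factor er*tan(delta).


Loss = 834 * 0.0973 = 81.148

81.148


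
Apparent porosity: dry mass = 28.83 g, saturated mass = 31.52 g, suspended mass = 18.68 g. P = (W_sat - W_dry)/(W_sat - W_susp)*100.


P = (31.52 - 28.83) / (31.52 - 18.68) * 100 = 2.69 / 12.84 * 100 = 21.0%

21.0


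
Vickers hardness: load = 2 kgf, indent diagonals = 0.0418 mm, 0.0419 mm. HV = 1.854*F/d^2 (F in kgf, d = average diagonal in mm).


d_avg = (0.0418+0.0419)/2 = 0.04185 mm
HV = 1.854*2/0.04185^2 = 2117

2117


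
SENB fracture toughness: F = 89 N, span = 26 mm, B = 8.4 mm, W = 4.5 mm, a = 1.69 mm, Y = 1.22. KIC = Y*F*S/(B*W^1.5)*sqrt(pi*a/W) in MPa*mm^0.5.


KIC = 1.22*89*26/(8.4*4.5^1.5)*sqrt(pi*1.69/4.5) = 38.24

38.24


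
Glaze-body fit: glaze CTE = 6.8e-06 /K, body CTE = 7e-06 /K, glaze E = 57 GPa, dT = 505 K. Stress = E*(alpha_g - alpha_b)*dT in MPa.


Stress = 57*1000*(6.8e-06 - 7e-06)*505 = -5.8 MPa

-5.8


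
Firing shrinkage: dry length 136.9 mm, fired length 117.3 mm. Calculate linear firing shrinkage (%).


FS = (136.9 - 117.3) / 136.9 * 100 = 14.32%

14.32


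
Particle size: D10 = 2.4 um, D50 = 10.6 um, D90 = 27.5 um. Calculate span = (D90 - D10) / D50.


Span = (27.5 - 2.4) / 10.6 = 25.1 / 10.6 = 2.368

2.368


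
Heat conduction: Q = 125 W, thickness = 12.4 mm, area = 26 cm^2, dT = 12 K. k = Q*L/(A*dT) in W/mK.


k = 125*12.4/1000/(26/10000*12) = 49.68 W/mK

49.68


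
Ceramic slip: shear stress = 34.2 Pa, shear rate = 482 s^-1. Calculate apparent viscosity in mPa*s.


eta = tau/gamma * 1000 = 34.2/482 * 1000 = 71.0 mPa*s

71.0


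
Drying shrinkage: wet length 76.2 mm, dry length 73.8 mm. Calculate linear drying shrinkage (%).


DS = (76.2 - 73.8) / 76.2 * 100 = 3.15%

3.15


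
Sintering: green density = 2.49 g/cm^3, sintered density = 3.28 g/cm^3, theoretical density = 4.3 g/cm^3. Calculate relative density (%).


Relative = 3.28 / 4.3 * 100 = 76.3%

76.3


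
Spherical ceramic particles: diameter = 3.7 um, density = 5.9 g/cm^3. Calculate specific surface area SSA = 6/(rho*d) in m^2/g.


SSA = 6 / (5.9 * 3.7) = 0.275 m^2/g

0.275


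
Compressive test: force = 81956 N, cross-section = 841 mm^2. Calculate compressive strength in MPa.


CS = 81956 / 841 = 97.5 MPa

97.5


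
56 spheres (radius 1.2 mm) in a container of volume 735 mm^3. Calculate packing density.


V_sphere = 4/3*pi*1.2^3 = 7.2382 mm^3
Total V = 56*7.2382 = 405.3392 mm^3
PD = 405.3392 / 735 = 0.551

0.551


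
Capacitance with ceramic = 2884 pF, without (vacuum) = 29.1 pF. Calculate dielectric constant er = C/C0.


er = 2884 / 29.1 = 99.11

99.11


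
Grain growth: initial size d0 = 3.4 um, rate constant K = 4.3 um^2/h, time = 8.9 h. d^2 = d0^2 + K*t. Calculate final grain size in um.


d^2 = 3.4^2 + 4.3*8.9 = 49.83
d = sqrt(49.83) = 7.06 um

7.06


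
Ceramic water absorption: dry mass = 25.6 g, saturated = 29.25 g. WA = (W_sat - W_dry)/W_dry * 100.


WA = (29.25 - 25.6) / 25.6 * 100 = 14.26%

14.26


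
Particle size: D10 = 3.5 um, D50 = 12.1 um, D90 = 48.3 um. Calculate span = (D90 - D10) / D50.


Span = (48.3 - 3.5) / 12.1 = 44.8 / 12.1 = 3.702

3.702


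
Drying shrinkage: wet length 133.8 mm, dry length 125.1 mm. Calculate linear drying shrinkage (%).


DS = (133.8 - 125.1) / 133.8 * 100 = 6.5%

6.5


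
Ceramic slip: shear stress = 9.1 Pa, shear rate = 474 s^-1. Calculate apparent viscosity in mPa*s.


eta = tau/gamma * 1000 = 9.1/474 * 1000 = 19.2 mPa*s

19.2


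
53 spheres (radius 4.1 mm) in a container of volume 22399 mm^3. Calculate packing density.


V_sphere = 4/3*pi*4.1^3 = 288.6956 mm^3
Total V = 53*288.6956 = 15300.8668 mm^3
PD = 15300.8668 / 22399 = 0.683

0.683


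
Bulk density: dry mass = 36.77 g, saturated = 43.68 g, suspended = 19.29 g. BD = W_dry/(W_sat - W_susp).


BD = 36.77 / (43.68 - 19.29) = 36.77 / 24.39 = 1.508 g/cm^3

1.508


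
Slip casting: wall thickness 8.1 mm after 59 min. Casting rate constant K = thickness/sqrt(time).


K = 8.1 / sqrt(59) = 8.1 / 7.6811 = 1.055 mm/min^0.5

1.055


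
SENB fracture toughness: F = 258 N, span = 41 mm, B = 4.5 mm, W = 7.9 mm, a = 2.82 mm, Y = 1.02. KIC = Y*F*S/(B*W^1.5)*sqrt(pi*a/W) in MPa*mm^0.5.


KIC = 1.02*258*41/(4.5*7.9^1.5)*sqrt(pi*2.82/7.9) = 114.35

114.35


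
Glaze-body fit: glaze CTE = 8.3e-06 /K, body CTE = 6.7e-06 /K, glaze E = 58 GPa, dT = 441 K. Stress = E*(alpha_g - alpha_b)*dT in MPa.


Stress = 58*1000*(8.3e-06 - 6.7e-06)*441 = 40.9 MPa

40.9


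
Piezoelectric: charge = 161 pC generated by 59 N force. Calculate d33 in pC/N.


d33 = 161 / 59 = 2.7 pC/N

2.7


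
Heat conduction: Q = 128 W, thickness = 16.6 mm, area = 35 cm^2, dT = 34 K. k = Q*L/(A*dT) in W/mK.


k = 128*16.6/1000/(35/10000*34) = 17.86 W/mK

17.86


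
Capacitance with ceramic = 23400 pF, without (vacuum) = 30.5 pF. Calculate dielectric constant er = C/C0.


er = 23400 / 30.5 = 767.21

767.21


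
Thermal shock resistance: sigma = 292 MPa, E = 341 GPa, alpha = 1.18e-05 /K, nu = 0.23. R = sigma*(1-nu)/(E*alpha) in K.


R = 292*(1-0.23)/(341*1000*1.18e-05) = 56 K

56


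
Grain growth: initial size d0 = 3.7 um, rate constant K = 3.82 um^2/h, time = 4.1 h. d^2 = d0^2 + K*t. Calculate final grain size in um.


d^2 = 3.7^2 + 3.82*4.1 = 29.352
d = sqrt(29.352) = 5.42 um

5.42


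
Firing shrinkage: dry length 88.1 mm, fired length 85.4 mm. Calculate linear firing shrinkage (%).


FS = (88.1 - 85.4) / 88.1 * 100 = 3.06%

3.06


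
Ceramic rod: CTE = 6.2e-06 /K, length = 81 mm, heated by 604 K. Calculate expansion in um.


dL = 6.2e-06 * 81 * 604 * 1000 = 303.329 um

303.329


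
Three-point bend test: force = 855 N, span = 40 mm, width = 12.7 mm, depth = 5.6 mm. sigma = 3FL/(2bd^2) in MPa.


sigma = 3*855*40/(2*12.7*5.6^2) = 128.8 MPa

128.8


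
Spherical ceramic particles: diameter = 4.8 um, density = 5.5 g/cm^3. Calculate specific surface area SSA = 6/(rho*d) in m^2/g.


SSA = 6 / (5.5 * 4.8) = 0.227 m^2/g

0.227


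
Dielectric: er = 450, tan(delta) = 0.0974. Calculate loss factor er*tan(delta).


Loss = 450 * 0.0974 = 43.83

43.83


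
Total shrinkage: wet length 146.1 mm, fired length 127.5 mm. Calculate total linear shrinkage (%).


TS = (146.1 - 127.5) / 146.1 * 100 = 12.73%

12.73


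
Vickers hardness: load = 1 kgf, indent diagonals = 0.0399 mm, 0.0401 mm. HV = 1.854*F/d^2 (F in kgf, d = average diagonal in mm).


d_avg = (0.0399+0.0401)/2 = 0.04 mm
HV = 1.854*1/0.04^2 = 1159

1159


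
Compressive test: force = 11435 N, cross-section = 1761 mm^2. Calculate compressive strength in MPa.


CS = 11435 / 1761 = 6.5 MPa

6.5


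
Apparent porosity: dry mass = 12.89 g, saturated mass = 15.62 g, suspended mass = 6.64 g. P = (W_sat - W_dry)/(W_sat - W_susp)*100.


P = (15.62 - 12.89) / (15.62 - 6.64) * 100 = 2.73 / 8.98 * 100 = 30.4%

30.4


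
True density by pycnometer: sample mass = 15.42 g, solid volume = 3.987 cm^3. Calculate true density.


TD = 15.42 / 3.987 = 3.868 g/cm^3

3.868


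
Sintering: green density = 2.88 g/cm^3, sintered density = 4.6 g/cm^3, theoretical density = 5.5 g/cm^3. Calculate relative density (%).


Relative = 4.6 / 5.5 * 100 = 83.6%

83.6


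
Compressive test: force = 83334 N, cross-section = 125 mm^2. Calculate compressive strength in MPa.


CS = 83334 / 125 = 666.7 MPa

666.7


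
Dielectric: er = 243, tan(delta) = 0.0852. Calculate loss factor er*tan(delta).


Loss = 243 * 0.0852 = 20.704

20.704


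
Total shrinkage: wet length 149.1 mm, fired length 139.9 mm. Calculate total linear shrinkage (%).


TS = (149.1 - 139.9) / 149.1 * 100 = 6.17%

6.17


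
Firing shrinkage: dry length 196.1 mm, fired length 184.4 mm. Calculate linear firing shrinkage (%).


FS = (196.1 - 184.4) / 196.1 * 100 = 5.97%

5.97


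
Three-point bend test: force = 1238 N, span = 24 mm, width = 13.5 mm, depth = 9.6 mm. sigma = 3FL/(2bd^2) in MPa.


sigma = 3*1238*24/(2*13.5*9.6^2) = 35.8 MPa

35.8


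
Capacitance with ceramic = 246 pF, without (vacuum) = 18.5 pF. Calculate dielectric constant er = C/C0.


er = 246 / 18.5 = 13.3

13.3


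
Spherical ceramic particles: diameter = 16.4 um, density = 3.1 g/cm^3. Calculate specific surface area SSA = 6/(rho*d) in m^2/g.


SSA = 6 / (3.1 * 16.4) = 0.118 m^2/g

0.118


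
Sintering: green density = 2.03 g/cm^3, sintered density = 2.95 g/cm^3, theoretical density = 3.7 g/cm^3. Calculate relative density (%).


Relative = 2.95 / 3.7 * 100 = 79.7%

79.7


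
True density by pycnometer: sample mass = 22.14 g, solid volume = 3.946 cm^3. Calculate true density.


TD = 22.14 / 3.946 = 5.611 g/cm^3

5.611


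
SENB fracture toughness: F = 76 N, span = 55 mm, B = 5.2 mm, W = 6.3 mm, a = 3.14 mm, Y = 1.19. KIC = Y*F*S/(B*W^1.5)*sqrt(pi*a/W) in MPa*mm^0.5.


KIC = 1.19*76*55/(5.2*6.3^1.5)*sqrt(pi*3.14/6.3) = 75.7

75.7


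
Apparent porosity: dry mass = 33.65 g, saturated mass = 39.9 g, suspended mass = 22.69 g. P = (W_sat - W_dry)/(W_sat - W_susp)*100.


P = (39.9 - 33.65) / (39.9 - 22.69) * 100 = 6.25 / 17.21 * 100 = 36.3%

36.3


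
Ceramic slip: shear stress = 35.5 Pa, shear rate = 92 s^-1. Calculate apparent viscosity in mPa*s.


eta = tau/gamma * 1000 = 35.5/92 * 1000 = 385.9 mPa*s

385.9


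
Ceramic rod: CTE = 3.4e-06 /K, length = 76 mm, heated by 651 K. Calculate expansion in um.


dL = 3.4e-06 * 76 * 651 * 1000 = 168.218 um

168.218


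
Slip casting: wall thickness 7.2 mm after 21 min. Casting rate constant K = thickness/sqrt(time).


K = 7.2 / sqrt(21) = 7.2 / 4.5826 = 1.571 mm/min^0.5

1.571


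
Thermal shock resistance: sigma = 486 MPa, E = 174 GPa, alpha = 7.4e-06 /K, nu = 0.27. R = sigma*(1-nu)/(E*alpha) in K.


R = 486*(1-0.27)/(174*1000*7.4e-06) = 276 K

276


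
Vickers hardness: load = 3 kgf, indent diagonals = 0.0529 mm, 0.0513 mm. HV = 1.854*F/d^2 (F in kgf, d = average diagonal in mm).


d_avg = (0.0529+0.0513)/2 = 0.0521 mm
HV = 1.854*3/0.0521^2 = 2049

2049


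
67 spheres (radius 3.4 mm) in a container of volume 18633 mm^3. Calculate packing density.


V_sphere = 4/3*pi*3.4^3 = 164.6362 mm^3
Total V = 67*164.6362 = 11030.6254 mm^3
PD = 11030.6254 / 18633 = 0.592

0.592


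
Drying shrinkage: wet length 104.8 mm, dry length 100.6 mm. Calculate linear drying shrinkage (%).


DS = (104.8 - 100.6) / 104.8 * 100 = 4.01%

4.01


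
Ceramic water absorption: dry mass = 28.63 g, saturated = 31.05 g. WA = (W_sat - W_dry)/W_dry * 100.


WA = (31.05 - 28.63) / 28.63 * 100 = 8.45%

8.45


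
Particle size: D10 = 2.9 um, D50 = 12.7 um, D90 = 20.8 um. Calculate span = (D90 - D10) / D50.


Span = (20.8 - 2.9) / 12.7 = 17.9 / 12.7 = 1.409

1.409


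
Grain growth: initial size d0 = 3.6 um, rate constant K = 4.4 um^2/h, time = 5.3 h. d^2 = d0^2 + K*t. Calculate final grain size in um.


d^2 = 3.6^2 + 4.4*5.3 = 36.28
d = sqrt(36.28) = 6.02 um

6.02


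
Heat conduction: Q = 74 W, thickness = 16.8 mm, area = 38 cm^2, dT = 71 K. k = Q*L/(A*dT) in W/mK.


k = 74*16.8/1000/(38/10000*71) = 4.61 W/mK

4.61


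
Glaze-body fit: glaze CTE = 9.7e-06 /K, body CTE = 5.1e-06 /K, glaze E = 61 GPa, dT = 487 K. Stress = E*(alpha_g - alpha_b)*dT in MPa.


Stress = 61*1000*(9.7e-06 - 5.1e-06)*487 = 136.7 MPa

136.7


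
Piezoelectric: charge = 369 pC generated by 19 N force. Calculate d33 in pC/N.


d33 = 369 / 19 = 19.4 pC/N

19.4


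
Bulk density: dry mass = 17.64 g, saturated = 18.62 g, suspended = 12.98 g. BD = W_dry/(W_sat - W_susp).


BD = 17.64 / (18.62 - 12.98) = 17.64 / 5.64 = 3.128 g/cm^3

3.128
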